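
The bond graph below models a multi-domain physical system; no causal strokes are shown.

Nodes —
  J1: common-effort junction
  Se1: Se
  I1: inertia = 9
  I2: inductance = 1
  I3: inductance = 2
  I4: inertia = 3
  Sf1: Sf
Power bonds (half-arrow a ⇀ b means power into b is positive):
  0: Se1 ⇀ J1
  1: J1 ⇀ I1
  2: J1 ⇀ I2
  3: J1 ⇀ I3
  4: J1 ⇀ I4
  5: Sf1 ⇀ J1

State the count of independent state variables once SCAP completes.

#0 stroke→J1  (Se1 fixes effort; stroke away)
#5 stroke→Sf1  (Sf1 (Sf) sets flow on bond)
#1 stroke→I1  (common-e at J1 fixed by 0)
#2 stroke→I2  (J1 effort already set via bond 0)
#3 stroke→I3  (0-jn J1 has e-setter on 0)
#4 stroke→I4  (common-e at J1 fixed by 0)

4  (I1, I2, I3, I4 all integral)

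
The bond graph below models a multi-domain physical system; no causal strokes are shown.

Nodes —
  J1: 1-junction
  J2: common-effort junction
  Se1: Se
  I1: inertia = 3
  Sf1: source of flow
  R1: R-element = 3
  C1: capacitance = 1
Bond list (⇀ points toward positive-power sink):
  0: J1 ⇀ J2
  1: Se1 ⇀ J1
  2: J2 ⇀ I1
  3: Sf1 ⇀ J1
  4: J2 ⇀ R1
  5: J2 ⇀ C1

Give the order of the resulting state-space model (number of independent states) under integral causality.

2  (C1, I1 all integral)

bond 1 stroke→J1  (Se1 fixes effort; stroke away)
bond 3 stroke→Sf1  (source Sf1 imposes f)
bond 0 stroke→J1  (1-jn J1 has f-setter on 3)
bond 2 stroke→I1  (I1 outputs flow p/I1)
bond 5 stroke→J2  (C1: C, integral causality)
bond 4 stroke→R1  (0-jn J2 has e-setter on 5)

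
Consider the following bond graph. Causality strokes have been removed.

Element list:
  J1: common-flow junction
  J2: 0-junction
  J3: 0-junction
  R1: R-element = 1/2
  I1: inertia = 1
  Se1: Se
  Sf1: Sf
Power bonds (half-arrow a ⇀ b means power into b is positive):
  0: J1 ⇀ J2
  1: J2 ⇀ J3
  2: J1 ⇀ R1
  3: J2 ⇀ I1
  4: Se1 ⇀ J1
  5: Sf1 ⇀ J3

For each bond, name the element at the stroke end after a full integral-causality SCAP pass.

b4 |J1  (Se1 (Se) sets effort on bond)
b5 |Sf1  (Sf1 (Sf) sets flow on bond)
b1 |J3  (closing 0-jn rule on J3)
b3 |I1  (I1 outputs flow p/I1)
b0 |J2  (only one effort-in slot at J2)
b2 |J1  (J1: bond 0 brought flow, rest push out)

#0 stroke→J2
#1 stroke→J3
#2 stroke→J1
#3 stroke→I1
#4 stroke→J1
#5 stroke→Sf1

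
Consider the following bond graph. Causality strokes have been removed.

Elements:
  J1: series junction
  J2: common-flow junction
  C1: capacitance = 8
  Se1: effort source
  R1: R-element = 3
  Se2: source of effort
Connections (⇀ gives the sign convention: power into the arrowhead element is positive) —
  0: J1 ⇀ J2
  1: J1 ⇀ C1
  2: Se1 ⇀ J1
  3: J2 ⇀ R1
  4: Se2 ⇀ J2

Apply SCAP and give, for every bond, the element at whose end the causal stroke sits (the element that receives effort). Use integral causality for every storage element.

#0 stroke→J2
#1 stroke→J1
#2 stroke→J1
#3 stroke→R1
#4 stroke→J2

bond 2 stroke at J1  (Se1: effort source, stroke at far end)
bond 4 stroke at J2  (Se2: effort source, stroke at far end)
bond 1 stroke at J1  (C1: C, integral causality)
bond 0 stroke at J2  (J1 needs exactly one f-in)
bond 3 stroke at R1  (J2: last free bond brings flow in)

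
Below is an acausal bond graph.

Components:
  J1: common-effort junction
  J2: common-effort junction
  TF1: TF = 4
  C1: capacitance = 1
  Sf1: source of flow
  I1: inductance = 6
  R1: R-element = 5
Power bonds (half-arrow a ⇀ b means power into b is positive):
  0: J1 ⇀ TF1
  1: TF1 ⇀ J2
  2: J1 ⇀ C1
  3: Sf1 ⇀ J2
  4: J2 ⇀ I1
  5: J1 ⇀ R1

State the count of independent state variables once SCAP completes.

bond 3 stroke→Sf1  (Sf1 fixes flow; stroke at Sf1)
bond 2 stroke→J1  (C1 outputs effort q/C1)
bond 0 stroke→TF1  (J1 effort already set via bond 2)
bond 5 stroke→R1  (0-jn J1 has e-setter on 2)
bond 1 stroke→J2  (TF1: transformer flips bond 0)
bond 4 stroke→I1  (J2 effort already set via bond 1)

2  (C1, I1 all integral)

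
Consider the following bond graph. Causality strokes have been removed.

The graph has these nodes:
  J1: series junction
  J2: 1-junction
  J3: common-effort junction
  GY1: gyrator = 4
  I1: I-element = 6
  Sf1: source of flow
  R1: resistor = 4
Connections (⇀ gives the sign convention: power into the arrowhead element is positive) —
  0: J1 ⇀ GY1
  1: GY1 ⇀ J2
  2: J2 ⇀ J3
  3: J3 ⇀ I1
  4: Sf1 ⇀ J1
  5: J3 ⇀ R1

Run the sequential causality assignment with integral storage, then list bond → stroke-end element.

b0 stroke at J1
b1 stroke at J2
b2 stroke at J3
b3 stroke at I1
b4 stroke at Sf1
b5 stroke at R1

bond 4 stroke→Sf1  (Sf1: flow source, stroke at near end)
bond 0 stroke→J1  (common-f at J1 fixed by 4)
bond 1 stroke→J2  (GY GY1: same side as bond 0)
bond 2 stroke→J3  (only one flow-in slot at J2)
bond 3 stroke→I1  (J3 effort already set via bond 2)
bond 5 stroke→R1  (J3 effort already set via bond 2)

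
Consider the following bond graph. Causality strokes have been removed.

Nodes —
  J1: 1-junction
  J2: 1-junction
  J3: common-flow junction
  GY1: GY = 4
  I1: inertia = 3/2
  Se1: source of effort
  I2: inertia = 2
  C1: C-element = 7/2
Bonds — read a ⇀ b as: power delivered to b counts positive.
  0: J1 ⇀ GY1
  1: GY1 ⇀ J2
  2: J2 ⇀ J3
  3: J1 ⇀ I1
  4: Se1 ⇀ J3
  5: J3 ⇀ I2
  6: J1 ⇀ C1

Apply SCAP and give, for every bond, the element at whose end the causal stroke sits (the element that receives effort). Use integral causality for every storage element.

#4 stroke→J3  (Se1 (Se) sets effort on bond)
#3 stroke→I1  (prefer integral on I1)
#0 stroke→J1  (1-jn J1 has f-setter on 3)
#6 stroke→J1  (1-jn J1 has f-setter on 3)
#1 stroke→J2  (GY1: gyrator matches bond 0)
#2 stroke→J3  (only one flow-in slot at J2)
#5 stroke→I2  (closing 1-jn rule on J3)

b0 →J1
b1 →J2
b2 →J3
b3 →I1
b4 →J3
b5 →I2
b6 →J1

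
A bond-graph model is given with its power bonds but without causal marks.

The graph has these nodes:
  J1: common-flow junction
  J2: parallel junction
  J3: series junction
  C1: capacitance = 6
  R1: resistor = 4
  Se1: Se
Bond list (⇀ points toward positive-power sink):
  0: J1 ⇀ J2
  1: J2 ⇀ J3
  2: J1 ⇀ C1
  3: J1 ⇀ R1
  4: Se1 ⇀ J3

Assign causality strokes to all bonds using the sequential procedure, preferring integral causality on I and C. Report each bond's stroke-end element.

#4 |J3  (Se1 fixes effort; stroke away)
#1 |J2  (J3 needs exactly one f-in)
#0 |J1  (J2 effort already set via bond 1)
#2 |J1  (C1: C, integral causality)
#3 |R1  (J1: last free bond brings flow in)

β0 |J1
β1 |J2
β2 |J1
β3 |R1
β4 |J3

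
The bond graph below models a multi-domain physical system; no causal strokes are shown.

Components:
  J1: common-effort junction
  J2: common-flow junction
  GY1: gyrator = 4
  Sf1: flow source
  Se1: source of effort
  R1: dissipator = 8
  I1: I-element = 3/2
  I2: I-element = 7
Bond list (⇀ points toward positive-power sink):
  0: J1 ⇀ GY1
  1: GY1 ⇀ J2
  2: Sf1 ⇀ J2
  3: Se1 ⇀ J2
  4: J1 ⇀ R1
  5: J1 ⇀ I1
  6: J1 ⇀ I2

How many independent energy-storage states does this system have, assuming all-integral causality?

#2 stroke→Sf1  (Sf1 (Sf) sets flow on bond)
#3 stroke→J2  (source Se1 imposes e)
#1 stroke→J2  (1-jn J2 has f-setter on 2)
#0 stroke→J1  (through GY1, causality inverts; strokes same side of GY1)
#4 stroke→R1  (0-jn J1 has e-setter on 0)
#5 stroke→I1  (J1: bond 0 brought effort, rest push out)
#6 stroke→I2  (common-e at J1 fixed by 0)

2  (I1, I2 all integral)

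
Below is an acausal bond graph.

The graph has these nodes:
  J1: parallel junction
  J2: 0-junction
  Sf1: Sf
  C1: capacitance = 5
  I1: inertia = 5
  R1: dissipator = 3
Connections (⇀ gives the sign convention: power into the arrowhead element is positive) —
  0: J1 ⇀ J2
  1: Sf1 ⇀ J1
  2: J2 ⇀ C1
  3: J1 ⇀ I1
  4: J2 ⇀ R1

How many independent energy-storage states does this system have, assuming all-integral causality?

2  (C1, I1 all integral)

b1 |Sf1  (Sf1 fixes flow; stroke at Sf1)
b2 |J2  (prefer integral on C1)
b0 |J1  (common-e at J2 fixed by 2)
b4 |R1  (J2 effort already set via bond 2)
b3 |I1  (0-jn J1 has e-setter on 0)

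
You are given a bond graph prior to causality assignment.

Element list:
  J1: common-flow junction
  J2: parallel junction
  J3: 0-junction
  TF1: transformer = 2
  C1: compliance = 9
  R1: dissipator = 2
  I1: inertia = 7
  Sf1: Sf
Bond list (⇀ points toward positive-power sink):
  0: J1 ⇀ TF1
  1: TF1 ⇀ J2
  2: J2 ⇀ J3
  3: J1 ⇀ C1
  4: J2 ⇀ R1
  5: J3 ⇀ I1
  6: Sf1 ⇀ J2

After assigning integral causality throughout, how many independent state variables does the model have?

β6 stroke→Sf1  (Sf1: flow source, stroke at near end)
β3 stroke→J1  (C1 outputs effort q/C1)
β0 stroke→TF1  (J1: last free bond brings flow in)
β1 stroke→J2  (TF TF1: opposite of bond 0)
β2 stroke→J3  (0-jn J2 has e-setter on 1)
β4 stroke→R1  (0-jn J2 has e-setter on 1)
β5 stroke→I1  (common-e at J3 fixed by 2)

2  (C1, I1 all integral)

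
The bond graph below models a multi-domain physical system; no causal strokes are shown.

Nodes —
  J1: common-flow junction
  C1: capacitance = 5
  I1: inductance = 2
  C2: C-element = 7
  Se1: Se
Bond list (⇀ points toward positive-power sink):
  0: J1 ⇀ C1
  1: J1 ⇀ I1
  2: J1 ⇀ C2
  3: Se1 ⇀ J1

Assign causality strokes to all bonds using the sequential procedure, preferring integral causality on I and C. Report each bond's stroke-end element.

β3 stroke→J1  (Se1 (Se) sets effort on bond)
β0 stroke→J1  (C1: C, integral causality)
β1 stroke→I1  (I1 outputs flow p/I1)
β2 stroke→J1  (J1 flow already set via bond 1)

#0 →J1
#1 →I1
#2 →J1
#3 →J1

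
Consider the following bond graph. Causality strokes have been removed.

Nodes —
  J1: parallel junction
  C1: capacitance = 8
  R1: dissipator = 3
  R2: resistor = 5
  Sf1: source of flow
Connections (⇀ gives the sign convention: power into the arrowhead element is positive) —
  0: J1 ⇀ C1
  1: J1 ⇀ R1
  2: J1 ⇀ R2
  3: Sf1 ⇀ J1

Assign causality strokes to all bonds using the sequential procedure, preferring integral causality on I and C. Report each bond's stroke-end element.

#0 stroke→J1
#1 stroke→R1
#2 stroke→R2
#3 stroke→Sf1

#3 stroke at Sf1  (Sf1: flow source, stroke at near end)
#0 stroke at J1  (prefer integral on C1)
#1 stroke at R1  (0-jn J1 has e-setter on 0)
#2 stroke at R2  (J1: bond 0 brought effort, rest push out)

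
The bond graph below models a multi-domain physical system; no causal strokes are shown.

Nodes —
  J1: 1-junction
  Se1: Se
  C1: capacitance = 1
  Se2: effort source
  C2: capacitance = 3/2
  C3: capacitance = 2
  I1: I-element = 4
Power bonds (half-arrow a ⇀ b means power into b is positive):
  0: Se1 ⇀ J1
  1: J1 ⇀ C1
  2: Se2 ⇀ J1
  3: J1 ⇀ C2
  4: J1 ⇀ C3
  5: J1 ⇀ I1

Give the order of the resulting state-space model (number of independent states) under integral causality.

4  (C1, C2, C3, I1 all integral)

bond 0 →J1  (Se1: effort source, stroke at far end)
bond 2 →J1  (Se2: effort source, stroke at far end)
bond 1 →J1  (C1 integral (e out))
bond 3 →J1  (C2: C, integral causality)
bond 4 →J1  (prefer integral on C3)
bond 5 →I1  (J1: last free bond brings flow in)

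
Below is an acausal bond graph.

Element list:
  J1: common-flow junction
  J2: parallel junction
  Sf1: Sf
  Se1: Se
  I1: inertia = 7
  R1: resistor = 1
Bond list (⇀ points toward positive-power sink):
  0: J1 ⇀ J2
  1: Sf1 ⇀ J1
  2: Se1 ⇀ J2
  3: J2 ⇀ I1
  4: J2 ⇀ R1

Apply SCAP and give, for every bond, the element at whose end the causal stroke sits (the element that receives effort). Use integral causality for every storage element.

#0 stroke→J1
#1 stroke→Sf1
#2 stroke→J2
#3 stroke→I1
#4 stroke→R1

bond 1 stroke at Sf1  (Sf1 (Sf) sets flow on bond)
bond 2 stroke at J2  (Se1: effort source, stroke at far end)
bond 0 stroke at J1  (J1 flow already set via bond 1)
bond 3 stroke at I1  (J2 effort already set via bond 2)
bond 4 stroke at R1  (J2 effort already set via bond 2)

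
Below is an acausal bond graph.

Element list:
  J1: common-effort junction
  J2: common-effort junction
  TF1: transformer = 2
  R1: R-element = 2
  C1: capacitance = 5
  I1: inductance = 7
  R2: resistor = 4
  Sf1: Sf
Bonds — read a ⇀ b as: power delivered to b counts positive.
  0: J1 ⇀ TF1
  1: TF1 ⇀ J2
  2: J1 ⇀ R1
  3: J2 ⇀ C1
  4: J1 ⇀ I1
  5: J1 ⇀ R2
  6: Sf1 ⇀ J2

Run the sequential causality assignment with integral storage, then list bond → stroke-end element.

#0 stroke→J1
#1 stroke→TF1
#2 stroke→R1
#3 stroke→J2
#4 stroke→I1
#5 stroke→R2
#6 stroke→Sf1

bond 6 →Sf1  (source Sf1 imposes f)
bond 3 →J2  (C1 outputs effort q/C1)
bond 1 →TF1  (common-e at J2 fixed by 3)
bond 0 →J1  (through TF1, causality passes straight; one stroke at TF1)
bond 2 →R1  (J1 effort already set via bond 0)
bond 4 →I1  (common-e at J1 fixed by 0)
bond 5 →R2  (J1: bond 0 brought effort, rest push out)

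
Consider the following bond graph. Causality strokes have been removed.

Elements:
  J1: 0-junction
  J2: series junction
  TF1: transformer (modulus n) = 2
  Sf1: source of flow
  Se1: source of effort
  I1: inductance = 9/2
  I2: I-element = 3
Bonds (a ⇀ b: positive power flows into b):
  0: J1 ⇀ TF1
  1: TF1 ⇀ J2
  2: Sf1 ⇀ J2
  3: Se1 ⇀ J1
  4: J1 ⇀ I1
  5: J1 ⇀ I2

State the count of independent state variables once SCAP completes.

2  (I1, I2 all integral)

β2 |Sf1  (Sf1 (Sf) sets flow on bond)
β3 |J1  (Se1 (Se) sets effort on bond)
β0 |TF1  (J1 effort already set via bond 3)
β4 |I1  (0-jn J1 has e-setter on 3)
β5 |I2  (common-e at J1 fixed by 3)
β1 |J2  (1-jn J2 has f-setter on 2)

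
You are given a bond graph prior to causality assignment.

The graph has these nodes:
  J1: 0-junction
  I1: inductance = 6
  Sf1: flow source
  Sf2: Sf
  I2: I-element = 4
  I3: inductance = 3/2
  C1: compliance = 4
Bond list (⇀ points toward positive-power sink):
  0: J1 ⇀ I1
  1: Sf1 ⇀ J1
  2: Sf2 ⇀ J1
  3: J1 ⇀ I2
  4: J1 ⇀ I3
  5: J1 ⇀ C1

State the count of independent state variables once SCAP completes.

bond 1 →Sf1  (source Sf1 imposes f)
bond 2 →Sf2  (Sf2 (Sf) sets flow on bond)
bond 0 →I1  (I1 integral (f out))
bond 3 →I2  (I2 integral (f out))
bond 4 →I3  (I3 integral (f out))
bond 5 →J1  (J1 needs exactly one e-in)

4  (C1, I1, I2, I3 all integral)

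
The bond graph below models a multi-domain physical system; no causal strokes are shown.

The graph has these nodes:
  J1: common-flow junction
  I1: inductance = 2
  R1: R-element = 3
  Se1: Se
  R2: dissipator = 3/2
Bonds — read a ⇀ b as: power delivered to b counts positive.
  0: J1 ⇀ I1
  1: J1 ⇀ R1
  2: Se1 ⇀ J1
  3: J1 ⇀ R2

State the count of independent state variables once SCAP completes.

bond 2 |J1  (source Se1 imposes e)
bond 0 |I1  (I1: I, integral causality)
bond 1 |J1  (common-f at J1 fixed by 0)
bond 3 |J1  (common-f at J1 fixed by 0)

1  (I1 all integral)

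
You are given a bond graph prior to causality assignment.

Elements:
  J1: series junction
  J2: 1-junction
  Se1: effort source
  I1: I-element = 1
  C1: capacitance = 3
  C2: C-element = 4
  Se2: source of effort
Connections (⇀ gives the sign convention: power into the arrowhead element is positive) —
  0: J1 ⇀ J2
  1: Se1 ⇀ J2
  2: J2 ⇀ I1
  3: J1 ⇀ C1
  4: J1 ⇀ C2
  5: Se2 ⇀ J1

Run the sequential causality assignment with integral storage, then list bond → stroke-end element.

#1 →J2  (Se1 fixes effort; stroke away)
#5 →J1  (Se2 fixes effort; stroke away)
#2 →I1  (prefer integral on I1)
#0 →J2  (common-f at J2 fixed by 2)
#3 →J1  (1-jn J1 has f-setter on 0)
#4 →J1  (common-f at J1 fixed by 0)

b0 stroke→J2
b1 stroke→J2
b2 stroke→I1
b3 stroke→J1
b4 stroke→J1
b5 stroke→J1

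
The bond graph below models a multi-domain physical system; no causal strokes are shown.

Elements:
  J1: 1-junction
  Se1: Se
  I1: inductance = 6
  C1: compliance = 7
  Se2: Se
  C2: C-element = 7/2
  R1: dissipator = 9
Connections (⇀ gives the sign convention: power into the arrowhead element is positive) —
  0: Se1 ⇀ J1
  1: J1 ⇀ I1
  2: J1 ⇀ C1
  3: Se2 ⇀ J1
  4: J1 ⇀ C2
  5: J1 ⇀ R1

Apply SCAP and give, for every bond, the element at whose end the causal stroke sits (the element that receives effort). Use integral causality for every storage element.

b0 stroke→J1
b1 stroke→I1
b2 stroke→J1
b3 stroke→J1
b4 stroke→J1
b5 stroke→J1

b0 →J1  (source Se1 imposes e)
b3 →J1  (Se2 (Se) sets effort on bond)
b1 →I1  (I1 integral (f out))
b2 →J1  (1-jn J1 has f-setter on 1)
b4 →J1  (1-jn J1 has f-setter on 1)
b5 →J1  (common-f at J1 fixed by 1)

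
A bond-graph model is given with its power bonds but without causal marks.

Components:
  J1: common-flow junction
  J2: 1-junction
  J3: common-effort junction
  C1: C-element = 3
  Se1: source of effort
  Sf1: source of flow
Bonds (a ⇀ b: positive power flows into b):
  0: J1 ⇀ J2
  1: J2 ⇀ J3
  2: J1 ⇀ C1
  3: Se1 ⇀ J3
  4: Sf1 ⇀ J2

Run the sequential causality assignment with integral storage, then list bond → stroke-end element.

#0 stroke at J2
#1 stroke at J2
#2 stroke at J1
#3 stroke at J3
#4 stroke at Sf1

b3 stroke→J3  (Se1 fixes effort; stroke away)
b4 stroke→Sf1  (source Sf1 imposes f)
b0 stroke→J2  (J2 flow already set via bond 4)
b1 stroke→J2  (1-jn J2 has f-setter on 4)
b2 stroke→J1  (1-jn J1 has f-setter on 0)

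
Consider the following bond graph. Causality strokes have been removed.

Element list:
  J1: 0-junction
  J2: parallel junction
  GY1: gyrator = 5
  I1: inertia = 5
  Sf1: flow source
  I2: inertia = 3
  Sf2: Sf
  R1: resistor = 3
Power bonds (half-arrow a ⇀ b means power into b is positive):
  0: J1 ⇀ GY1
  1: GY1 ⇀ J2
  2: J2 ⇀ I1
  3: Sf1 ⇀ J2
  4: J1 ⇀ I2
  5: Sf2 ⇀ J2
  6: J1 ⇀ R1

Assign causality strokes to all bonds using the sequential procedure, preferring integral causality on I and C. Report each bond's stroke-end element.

β0 stroke→J1
β1 stroke→J2
β2 stroke→I1
β3 stroke→Sf1
β4 stroke→I2
β5 stroke→Sf2
β6 stroke→R1

b3 |Sf1  (source Sf1 imposes f)
b5 |Sf2  (Sf2 fixes flow; stroke at Sf2)
b2 |I1  (prefer integral on I1)
b1 |J2  (J2 needs exactly one e-in)
b0 |J1  (GY1 both-in/both-out from 1)
b4 |I2  (J1 effort already set via bond 0)
b6 |R1  (0-jn J1 has e-setter on 0)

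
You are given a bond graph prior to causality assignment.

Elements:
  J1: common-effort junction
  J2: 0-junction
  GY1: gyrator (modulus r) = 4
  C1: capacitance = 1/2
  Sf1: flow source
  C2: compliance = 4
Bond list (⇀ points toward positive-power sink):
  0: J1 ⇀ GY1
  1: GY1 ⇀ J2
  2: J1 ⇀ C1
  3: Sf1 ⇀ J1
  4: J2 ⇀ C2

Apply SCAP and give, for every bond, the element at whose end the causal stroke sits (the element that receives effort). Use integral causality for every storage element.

β0 →GY1
β1 →GY1
β2 →J1
β3 →Sf1
β4 →J2

bond 3 stroke→Sf1  (source Sf1 imposes f)
bond 2 stroke→J1  (prefer integral on C1)
bond 0 stroke→GY1  (common-e at J1 fixed by 2)
bond 1 stroke→GY1  (GY1: gyrator matches bond 0)
bond 4 stroke→J2  (J2: last free bond brings effort in)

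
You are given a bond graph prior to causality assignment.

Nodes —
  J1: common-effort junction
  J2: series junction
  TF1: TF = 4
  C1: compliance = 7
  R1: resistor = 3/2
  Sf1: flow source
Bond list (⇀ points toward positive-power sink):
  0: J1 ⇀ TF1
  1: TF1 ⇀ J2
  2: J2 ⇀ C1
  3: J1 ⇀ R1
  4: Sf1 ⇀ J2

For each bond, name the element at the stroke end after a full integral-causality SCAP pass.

bond 4 stroke→Sf1  (source Sf1 imposes f)
bond 1 stroke→J2  (J2: bond 4 brought flow, rest push out)
bond 2 stroke→J2  (J2 flow already set via bond 4)
bond 0 stroke→TF1  (TF1 one-in-one-out from 1)
bond 3 stroke→J1  (J1 needs exactly one e-in)

b0 stroke→TF1
b1 stroke→J2
b2 stroke→J2
b3 stroke→J1
b4 stroke→Sf1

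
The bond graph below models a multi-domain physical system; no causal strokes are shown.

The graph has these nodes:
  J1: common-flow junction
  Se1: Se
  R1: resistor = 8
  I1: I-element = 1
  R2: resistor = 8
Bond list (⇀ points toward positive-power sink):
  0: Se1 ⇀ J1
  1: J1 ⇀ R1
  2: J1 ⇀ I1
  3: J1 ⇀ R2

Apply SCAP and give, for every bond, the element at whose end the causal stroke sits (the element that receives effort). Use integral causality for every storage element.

#0 →J1  (Se1 (Se) sets effort on bond)
#2 →I1  (I1: I, integral causality)
#1 →J1  (common-f at J1 fixed by 2)
#3 →J1  (J1 flow already set via bond 2)

bond 0 →J1
bond 1 →J1
bond 2 →I1
bond 3 →J1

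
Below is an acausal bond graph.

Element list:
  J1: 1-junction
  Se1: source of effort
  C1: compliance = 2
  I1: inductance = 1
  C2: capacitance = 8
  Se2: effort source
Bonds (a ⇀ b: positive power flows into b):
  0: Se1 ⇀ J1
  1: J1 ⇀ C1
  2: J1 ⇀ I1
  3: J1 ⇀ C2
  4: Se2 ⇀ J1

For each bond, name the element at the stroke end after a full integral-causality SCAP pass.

β0 stroke at J1  (source Se1 imposes e)
β4 stroke at J1  (Se2 (Se) sets effort on bond)
β1 stroke at J1  (C1 outputs effort q/C1)
β2 stroke at I1  (I1 outputs flow p/I1)
β3 stroke at J1  (common-f at J1 fixed by 2)

#0 stroke at J1
#1 stroke at J1
#2 stroke at I1
#3 stroke at J1
#4 stroke at J1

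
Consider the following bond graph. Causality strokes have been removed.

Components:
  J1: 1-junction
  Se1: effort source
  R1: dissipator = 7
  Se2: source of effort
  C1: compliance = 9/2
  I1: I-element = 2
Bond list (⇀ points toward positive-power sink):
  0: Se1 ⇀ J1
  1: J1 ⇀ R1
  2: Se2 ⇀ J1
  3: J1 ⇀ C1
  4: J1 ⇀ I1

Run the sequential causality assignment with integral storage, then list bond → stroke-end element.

β0 stroke→J1
β1 stroke→J1
β2 stroke→J1
β3 stroke→J1
β4 stroke→I1

β0 stroke at J1  (Se1 fixes effort; stroke away)
β2 stroke at J1  (source Se2 imposes e)
β3 stroke at J1  (C1 outputs effort q/C1)
β4 stroke at I1  (I1 integral (f out))
β1 stroke at J1  (J1: bond 4 brought flow, rest push out)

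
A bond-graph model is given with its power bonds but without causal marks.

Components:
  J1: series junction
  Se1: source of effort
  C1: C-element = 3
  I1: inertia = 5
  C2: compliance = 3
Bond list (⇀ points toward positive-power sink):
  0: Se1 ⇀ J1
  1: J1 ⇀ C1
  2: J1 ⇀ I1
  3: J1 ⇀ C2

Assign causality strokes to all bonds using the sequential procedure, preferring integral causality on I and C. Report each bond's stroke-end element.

#0 →J1  (source Se1 imposes e)
#1 →J1  (C1: C, integral causality)
#2 →I1  (I1 integral (f out))
#3 →J1  (1-jn J1 has f-setter on 2)

bond 0 stroke→J1
bond 1 stroke→J1
bond 2 stroke→I1
bond 3 stroke→J1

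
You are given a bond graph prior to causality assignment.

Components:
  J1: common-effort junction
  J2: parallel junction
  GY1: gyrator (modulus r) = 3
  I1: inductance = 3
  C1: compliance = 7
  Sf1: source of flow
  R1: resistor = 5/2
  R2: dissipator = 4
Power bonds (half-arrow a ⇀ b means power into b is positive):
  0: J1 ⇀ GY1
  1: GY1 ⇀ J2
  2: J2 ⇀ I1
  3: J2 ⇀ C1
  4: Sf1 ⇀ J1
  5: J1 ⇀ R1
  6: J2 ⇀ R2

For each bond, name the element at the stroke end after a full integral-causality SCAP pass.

bond 4 →Sf1  (Sf1: flow source, stroke at near end)
bond 2 →I1  (I1 outputs flow p/I1)
bond 3 →J2  (C1 outputs effort q/C1)
bond 1 →GY1  (common-e at J2 fixed by 3)
bond 6 →R2  (J2: bond 3 brought effort, rest push out)
bond 0 →GY1  (GY GY1: same side as bond 1)
bond 5 →J1  (closing 0-jn rule on J1)

bond 0 →GY1
bond 1 →GY1
bond 2 →I1
bond 3 →J2
bond 4 →Sf1
bond 5 →J1
bond 6 →R2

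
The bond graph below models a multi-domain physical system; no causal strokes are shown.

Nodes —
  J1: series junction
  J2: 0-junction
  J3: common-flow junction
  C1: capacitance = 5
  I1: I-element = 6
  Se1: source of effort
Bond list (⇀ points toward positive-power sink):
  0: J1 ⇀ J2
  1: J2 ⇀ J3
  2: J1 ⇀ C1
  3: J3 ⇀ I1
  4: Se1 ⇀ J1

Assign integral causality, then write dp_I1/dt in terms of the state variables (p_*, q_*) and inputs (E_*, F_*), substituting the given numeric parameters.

dp_I1/dt = E_Se1 - q_C1/5

b4 →J1  (Se1 (Se) sets effort on bond)
b2 →J1  (prefer integral on C1)
b0 →J2  (J1 needs exactly one f-in)
b1 →J3  (common-e at J2 fixed by 0)
b3 →I1  (closing 1-jn rule on J3)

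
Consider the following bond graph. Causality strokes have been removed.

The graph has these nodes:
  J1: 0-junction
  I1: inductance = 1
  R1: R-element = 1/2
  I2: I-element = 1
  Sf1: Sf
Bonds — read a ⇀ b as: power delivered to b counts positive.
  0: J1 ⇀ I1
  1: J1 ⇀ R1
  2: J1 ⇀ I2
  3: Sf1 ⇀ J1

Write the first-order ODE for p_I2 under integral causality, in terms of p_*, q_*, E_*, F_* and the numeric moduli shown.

dp_I2/dt = F_Sf1/2 - p_I1/2 - p_I2/2

β3 →Sf1  (source Sf1 imposes f)
β0 →I1  (prefer integral on I1)
β2 →I2  (I2 outputs flow p/I2)
β1 →J1  (closing 0-jn rule on J1)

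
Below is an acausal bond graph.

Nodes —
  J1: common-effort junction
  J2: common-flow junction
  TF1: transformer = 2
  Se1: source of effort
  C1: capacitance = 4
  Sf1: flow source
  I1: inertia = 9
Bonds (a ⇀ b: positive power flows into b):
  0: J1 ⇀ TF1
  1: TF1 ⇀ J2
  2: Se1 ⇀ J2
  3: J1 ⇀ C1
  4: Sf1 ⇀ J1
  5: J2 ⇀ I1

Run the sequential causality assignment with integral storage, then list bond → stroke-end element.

b0 →TF1
b1 →J2
b2 →J2
b3 →J1
b4 →Sf1
b5 →I1

b2 stroke at J2  (Se1: effort source, stroke at far end)
b4 stroke at Sf1  (source Sf1 imposes f)
b3 stroke at J1  (C1: C, integral causality)
b0 stroke at TF1  (0-jn J1 has e-setter on 3)
b1 stroke at J2  (TF TF1: opposite of bond 0)
b5 stroke at I1  (J2 needs exactly one f-in)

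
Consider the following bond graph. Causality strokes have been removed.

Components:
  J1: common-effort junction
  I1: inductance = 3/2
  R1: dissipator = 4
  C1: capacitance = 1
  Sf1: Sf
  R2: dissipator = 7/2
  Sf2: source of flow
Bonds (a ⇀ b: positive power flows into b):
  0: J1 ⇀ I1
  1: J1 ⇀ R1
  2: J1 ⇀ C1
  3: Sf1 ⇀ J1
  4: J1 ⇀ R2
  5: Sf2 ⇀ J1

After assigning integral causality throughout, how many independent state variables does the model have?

b3 stroke→Sf1  (source Sf1 imposes f)
b5 stroke→Sf2  (source Sf2 imposes f)
b0 stroke→I1  (I1 integral (f out))
b2 stroke→J1  (C1 outputs effort q/C1)
b1 stroke→R1  (0-jn J1 has e-setter on 2)
b4 stroke→R2  (J1: bond 2 brought effort, rest push out)

2  (C1, I1 all integral)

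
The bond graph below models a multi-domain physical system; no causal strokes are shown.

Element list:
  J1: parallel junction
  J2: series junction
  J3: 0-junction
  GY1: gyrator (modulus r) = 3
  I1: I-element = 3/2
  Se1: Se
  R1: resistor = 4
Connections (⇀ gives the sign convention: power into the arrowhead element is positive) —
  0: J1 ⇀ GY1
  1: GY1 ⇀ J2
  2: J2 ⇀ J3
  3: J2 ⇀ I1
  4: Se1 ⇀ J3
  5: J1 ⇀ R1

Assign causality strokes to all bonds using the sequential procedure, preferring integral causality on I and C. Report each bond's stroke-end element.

b0 →J1
b1 →J2
b2 →J2
b3 →I1
b4 →J3
b5 →R1

β4 stroke→J3  (Se1 (Se) sets effort on bond)
β2 stroke→J2  (common-e at J3 fixed by 4)
β3 stroke→I1  (I1: I, integral causality)
β1 stroke→J2  (1-jn J2 has f-setter on 3)
β0 stroke→J1  (through GY1, causality inverts; strokes same side of GY1)
β5 stroke→R1  (common-e at J1 fixed by 0)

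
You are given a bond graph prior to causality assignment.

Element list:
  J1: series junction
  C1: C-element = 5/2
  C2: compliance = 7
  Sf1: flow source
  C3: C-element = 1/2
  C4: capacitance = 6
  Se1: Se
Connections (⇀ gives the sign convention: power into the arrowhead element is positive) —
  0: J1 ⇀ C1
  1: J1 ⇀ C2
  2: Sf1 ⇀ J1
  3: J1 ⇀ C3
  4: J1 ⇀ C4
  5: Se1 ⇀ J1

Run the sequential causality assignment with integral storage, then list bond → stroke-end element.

bond 0 stroke→J1
bond 1 stroke→J1
bond 2 stroke→Sf1
bond 3 stroke→J1
bond 4 stroke→J1
bond 5 stroke→J1

#2 |Sf1  (source Sf1 imposes f)
#5 |J1  (source Se1 imposes e)
#0 |J1  (J1 flow already set via bond 2)
#1 |J1  (J1: bond 2 brought flow, rest push out)
#3 |J1  (1-jn J1 has f-setter on 2)
#4 |J1  (common-f at J1 fixed by 2)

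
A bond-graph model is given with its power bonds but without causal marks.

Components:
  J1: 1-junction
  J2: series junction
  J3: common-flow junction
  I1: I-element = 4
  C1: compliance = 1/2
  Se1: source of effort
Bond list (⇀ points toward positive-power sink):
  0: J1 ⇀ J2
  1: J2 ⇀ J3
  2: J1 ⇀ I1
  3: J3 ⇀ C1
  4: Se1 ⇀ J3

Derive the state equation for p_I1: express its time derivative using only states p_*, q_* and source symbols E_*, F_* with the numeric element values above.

dp_I1/dt = E_Se1 - 2*q_C1

β4 stroke→J3  (Se1 fixes effort; stroke away)
β2 stroke→I1  (I1 outputs flow p/I1)
β0 stroke→J1  (J1 flow already set via bond 2)
β1 stroke→J2  (1-jn J2 has f-setter on 0)
β3 stroke→J3  (J3: bond 1 brought flow, rest push out)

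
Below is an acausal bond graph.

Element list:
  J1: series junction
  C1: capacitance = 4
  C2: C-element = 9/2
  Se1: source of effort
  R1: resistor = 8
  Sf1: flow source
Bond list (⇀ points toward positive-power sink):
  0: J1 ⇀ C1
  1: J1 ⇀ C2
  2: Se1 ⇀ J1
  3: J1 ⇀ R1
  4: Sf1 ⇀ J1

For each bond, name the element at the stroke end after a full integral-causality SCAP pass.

bond 0 →J1
bond 1 →J1
bond 2 →J1
bond 3 →J1
bond 4 →Sf1

b2 stroke→J1  (source Se1 imposes e)
b4 stroke→Sf1  (Sf1 (Sf) sets flow on bond)
b0 stroke→J1  (1-jn J1 has f-setter on 4)
b1 stroke→J1  (1-jn J1 has f-setter on 4)
b3 stroke→J1  (common-f at J1 fixed by 4)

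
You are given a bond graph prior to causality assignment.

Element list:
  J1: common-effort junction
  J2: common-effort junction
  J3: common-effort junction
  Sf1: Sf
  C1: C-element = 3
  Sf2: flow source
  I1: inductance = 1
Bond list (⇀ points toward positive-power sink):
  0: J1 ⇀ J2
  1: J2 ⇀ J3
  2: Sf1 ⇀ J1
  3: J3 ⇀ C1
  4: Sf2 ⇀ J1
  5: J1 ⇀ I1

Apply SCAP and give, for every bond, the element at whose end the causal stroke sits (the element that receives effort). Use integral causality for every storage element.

b0 |J1
b1 |J2
b2 |Sf1
b3 |J3
b4 |Sf2
b5 |I1

#2 →Sf1  (Sf1: flow source, stroke at near end)
#4 →Sf2  (source Sf2 imposes f)
#3 →J3  (C1: C, integral causality)
#1 →J2  (J3 effort already set via bond 3)
#0 →J1  (common-e at J2 fixed by 1)
#5 →I1  (common-e at J1 fixed by 0)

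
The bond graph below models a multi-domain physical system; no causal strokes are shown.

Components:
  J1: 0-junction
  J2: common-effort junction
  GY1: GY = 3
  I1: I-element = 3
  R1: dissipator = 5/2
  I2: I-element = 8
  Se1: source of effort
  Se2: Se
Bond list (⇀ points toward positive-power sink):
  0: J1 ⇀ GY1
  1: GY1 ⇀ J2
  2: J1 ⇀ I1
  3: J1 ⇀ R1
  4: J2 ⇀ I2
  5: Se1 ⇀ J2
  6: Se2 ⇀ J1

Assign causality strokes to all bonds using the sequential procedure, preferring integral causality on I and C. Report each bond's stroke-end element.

β0 →GY1
β1 →GY1
β2 →I1
β3 →R1
β4 →I2
β5 →J2
β6 →J1

bond 5 |J2  (Se1 (Se) sets effort on bond)
bond 6 |J1  (Se2 fixes effort; stroke away)
bond 0 |GY1  (J1: bond 6 brought effort, rest push out)
bond 2 |I1  (J1 effort already set via bond 6)
bond 3 |R1  (J1 effort already set via bond 6)
bond 1 |GY1  (J2 effort already set via bond 5)
bond 4 |I2  (J2: bond 5 brought effort, rest push out)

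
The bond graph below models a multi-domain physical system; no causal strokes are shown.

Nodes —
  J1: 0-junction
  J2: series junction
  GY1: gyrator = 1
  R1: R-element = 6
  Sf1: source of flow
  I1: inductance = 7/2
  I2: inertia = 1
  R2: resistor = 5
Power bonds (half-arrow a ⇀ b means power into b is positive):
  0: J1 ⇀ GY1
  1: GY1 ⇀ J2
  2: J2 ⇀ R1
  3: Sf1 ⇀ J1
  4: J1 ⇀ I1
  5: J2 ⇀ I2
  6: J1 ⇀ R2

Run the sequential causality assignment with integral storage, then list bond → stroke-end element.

#0 |J1
#1 |J2
#2 |J2
#3 |Sf1
#4 |I1
#5 |I2
#6 |R2

#3 →Sf1  (Sf1 (Sf) sets flow on bond)
#4 →I1  (I1 integral (f out))
#5 →I2  (prefer integral on I2)
#1 →J2  (J2: bond 5 brought flow, rest push out)
#2 →J2  (1-jn J2 has f-setter on 5)
#0 →J1  (GY GY1: same side as bond 1)
#6 →R2  (J1: bond 0 brought effort, rest push out)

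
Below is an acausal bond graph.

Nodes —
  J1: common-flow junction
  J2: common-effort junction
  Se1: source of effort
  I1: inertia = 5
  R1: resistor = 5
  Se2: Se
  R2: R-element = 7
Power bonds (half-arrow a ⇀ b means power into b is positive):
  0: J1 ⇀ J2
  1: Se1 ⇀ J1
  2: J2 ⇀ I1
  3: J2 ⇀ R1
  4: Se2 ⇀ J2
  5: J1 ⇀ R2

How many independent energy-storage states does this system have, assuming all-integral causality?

b1 →J1  (source Se1 imposes e)
b4 →J2  (Se2 fixes effort; stroke away)
b0 →J1  (0-jn J2 has e-setter on 4)
b2 →I1  (0-jn J2 has e-setter on 4)
b3 →R1  (0-jn J2 has e-setter on 4)
b5 →R2  (J1: last free bond brings flow in)

1  (I1 all integral)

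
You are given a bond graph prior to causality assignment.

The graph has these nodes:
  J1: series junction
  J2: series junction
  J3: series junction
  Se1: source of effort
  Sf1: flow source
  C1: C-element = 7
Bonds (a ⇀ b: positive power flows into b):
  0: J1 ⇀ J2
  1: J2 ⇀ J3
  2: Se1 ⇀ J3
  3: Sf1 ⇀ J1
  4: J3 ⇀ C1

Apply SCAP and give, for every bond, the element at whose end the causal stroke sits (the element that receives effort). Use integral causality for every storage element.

β2 stroke→J3  (source Se1 imposes e)
β3 stroke→Sf1  (Sf1 (Sf) sets flow on bond)
β0 stroke→J1  (J1: bond 3 brought flow, rest push out)
β1 stroke→J2  (1-jn J2 has f-setter on 0)
β4 stroke→J3  (J3 flow already set via bond 1)

b0 |J1
b1 |J2
b2 |J3
b3 |Sf1
b4 |J3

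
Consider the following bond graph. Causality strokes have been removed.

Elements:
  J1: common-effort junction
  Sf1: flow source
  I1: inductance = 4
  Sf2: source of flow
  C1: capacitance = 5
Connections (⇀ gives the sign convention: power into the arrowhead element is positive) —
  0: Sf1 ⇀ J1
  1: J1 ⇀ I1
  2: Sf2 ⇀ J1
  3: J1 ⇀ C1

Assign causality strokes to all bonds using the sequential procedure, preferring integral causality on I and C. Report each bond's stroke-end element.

b0 →Sf1
b1 →I1
b2 →Sf2
b3 →J1

#0 stroke→Sf1  (Sf1 fixes flow; stroke at Sf1)
#2 stroke→Sf2  (Sf2: flow source, stroke at near end)
#1 stroke→I1  (I1 outputs flow p/I1)
#3 stroke→J1  (J1: last free bond brings effort in)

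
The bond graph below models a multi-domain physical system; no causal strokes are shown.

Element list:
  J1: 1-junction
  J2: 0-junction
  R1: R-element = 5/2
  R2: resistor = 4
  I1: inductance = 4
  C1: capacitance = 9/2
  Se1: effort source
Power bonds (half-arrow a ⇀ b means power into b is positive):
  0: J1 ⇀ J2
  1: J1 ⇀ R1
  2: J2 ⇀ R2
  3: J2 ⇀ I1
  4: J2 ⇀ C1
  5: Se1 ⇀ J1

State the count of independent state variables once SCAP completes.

bond 5 |J1  (Se1 fixes effort; stroke away)
bond 3 |I1  (I1 integral (f out))
bond 4 |J2  (prefer integral on C1)
bond 0 |J1  (0-jn J2 has e-setter on 4)
bond 2 |R2  (0-jn J2 has e-setter on 4)
bond 1 |R1  (J1 needs exactly one f-in)

2  (C1, I1 all integral)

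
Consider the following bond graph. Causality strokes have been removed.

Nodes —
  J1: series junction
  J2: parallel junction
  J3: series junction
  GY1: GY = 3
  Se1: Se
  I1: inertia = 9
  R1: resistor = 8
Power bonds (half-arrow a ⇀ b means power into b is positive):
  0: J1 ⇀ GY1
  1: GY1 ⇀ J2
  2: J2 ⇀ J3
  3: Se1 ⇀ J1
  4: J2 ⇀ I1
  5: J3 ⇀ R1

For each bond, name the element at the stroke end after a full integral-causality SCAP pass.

β3 →J1  (Se1 (Se) sets effort on bond)
β0 →GY1  (J1 needs exactly one f-in)
β1 →GY1  (GY1 both-in/both-out from 0)
β4 →I1  (I1 outputs flow p/I1)
β2 →J2  (closing 0-jn rule on J2)
β5 →J3  (common-f at J3 fixed by 2)

bond 0 stroke→GY1
bond 1 stroke→GY1
bond 2 stroke→J2
bond 3 stroke→J1
bond 4 stroke→I1
bond 5 stroke→J3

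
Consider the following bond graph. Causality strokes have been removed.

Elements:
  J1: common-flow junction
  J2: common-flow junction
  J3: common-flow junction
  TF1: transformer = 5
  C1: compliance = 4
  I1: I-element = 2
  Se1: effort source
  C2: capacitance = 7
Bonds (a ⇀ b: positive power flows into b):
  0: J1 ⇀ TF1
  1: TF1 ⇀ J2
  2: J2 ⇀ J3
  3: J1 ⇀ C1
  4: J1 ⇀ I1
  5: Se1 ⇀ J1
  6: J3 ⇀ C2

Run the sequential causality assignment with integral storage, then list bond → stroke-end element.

bond 5 stroke at J1  (Se1 (Se) sets effort on bond)
bond 3 stroke at J1  (C1: C, integral causality)
bond 4 stroke at I1  (I1 outputs flow p/I1)
bond 0 stroke at J1  (1-jn J1 has f-setter on 4)
bond 1 stroke at TF1  (through TF1, causality passes straight; one stroke at TF1)
bond 2 stroke at J2  (J2: bond 1 brought flow, rest push out)
bond 6 stroke at J3  (J3 flow already set via bond 2)

β0 →J1
β1 →TF1
β2 →J2
β3 →J1
β4 →I1
β5 →J1
β6 →J3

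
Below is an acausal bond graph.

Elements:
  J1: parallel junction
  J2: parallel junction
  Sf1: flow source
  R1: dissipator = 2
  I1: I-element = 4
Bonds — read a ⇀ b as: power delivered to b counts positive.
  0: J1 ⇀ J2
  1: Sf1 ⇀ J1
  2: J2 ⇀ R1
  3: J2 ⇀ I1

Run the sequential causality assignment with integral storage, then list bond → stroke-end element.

bond 1 stroke→Sf1  (source Sf1 imposes f)
bond 0 stroke→J1  (J1 needs exactly one e-in)
bond 3 stroke→I1  (I1: I, integral causality)
bond 2 stroke→J2  (J2 needs exactly one e-in)

β0 |J1
β1 |Sf1
β2 |J2
β3 |I1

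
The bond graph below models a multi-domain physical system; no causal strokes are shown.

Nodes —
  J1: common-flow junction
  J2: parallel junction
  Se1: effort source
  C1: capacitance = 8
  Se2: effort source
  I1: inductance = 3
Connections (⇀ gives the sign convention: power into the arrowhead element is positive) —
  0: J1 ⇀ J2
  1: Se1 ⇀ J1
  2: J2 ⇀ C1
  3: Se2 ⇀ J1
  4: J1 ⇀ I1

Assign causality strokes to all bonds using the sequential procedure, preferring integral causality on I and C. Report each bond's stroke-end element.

#1 |J1  (Se1 (Se) sets effort on bond)
#3 |J1  (source Se2 imposes e)
#2 |J2  (C1 integral (e out))
#0 |J1  (common-e at J2 fixed by 2)
#4 |I1  (only one flow-in slot at J1)

bond 0 stroke at J1
bond 1 stroke at J1
bond 2 stroke at J2
bond 3 stroke at J1
bond 4 stroke at I1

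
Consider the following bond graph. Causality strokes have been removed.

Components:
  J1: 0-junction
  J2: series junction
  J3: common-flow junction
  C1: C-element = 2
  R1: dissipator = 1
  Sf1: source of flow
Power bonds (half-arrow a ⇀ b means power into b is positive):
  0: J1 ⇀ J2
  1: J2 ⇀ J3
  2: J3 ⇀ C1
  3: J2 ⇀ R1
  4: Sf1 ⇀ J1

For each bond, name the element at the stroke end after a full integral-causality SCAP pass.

b0 stroke at J1
b1 stroke at J2
b2 stroke at J3
b3 stroke at J2
b4 stroke at Sf1

#4 →Sf1  (Sf1: flow source, stroke at near end)
#0 →J1  (J1 needs exactly one e-in)
#1 →J2  (common-f at J2 fixed by 0)
#3 →J2  (J2 flow already set via bond 0)
#2 →J3  (J3 flow already set via bond 1)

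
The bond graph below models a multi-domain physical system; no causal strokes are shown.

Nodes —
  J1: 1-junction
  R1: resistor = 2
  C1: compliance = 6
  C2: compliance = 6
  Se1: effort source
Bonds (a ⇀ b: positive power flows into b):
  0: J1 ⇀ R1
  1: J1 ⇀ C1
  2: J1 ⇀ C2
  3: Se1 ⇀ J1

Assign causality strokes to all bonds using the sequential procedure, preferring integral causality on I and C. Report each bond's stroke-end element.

#0 stroke at R1
#1 stroke at J1
#2 stroke at J1
#3 stroke at J1

β3 stroke at J1  (Se1: effort source, stroke at far end)
β1 stroke at J1  (C1 outputs effort q/C1)
β2 stroke at J1  (C2 integral (e out))
β0 stroke at R1  (J1: last free bond brings flow in)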